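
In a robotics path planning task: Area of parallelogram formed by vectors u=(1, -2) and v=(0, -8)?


|u x v| = |1*(-8) - (-2)*0|
= |(-8) - 0| = 8

8


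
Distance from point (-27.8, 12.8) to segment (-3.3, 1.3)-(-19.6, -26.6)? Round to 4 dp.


Project P onto AB: t = 0.0752 (clamped to [0,1])
Closest point on segment: (-4.5255, -0.7976)
Distance: 26.9555

26.9555


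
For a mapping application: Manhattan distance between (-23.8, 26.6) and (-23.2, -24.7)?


|(-23.8)-(-23.2)| + |26.6-(-24.7)| = 0.6 + 51.3 = 51.9

51.9


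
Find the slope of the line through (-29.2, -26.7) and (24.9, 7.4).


slope = (y2-y1)/(x2-x1) = (7.4-(-26.7))/(24.9-(-29.2)) = 34.1/54.1 = 0.6303

0.6303


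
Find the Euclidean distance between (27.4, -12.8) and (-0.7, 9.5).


dx=-28.1, dy=22.3
d^2 = (-28.1)^2 + 22.3^2 = 1286.9
d = sqrt(1286.9) = 35.8734

35.8734


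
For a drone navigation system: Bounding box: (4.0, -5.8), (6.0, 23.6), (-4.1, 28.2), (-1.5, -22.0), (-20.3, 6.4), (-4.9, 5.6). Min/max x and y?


x range: [-20.3, 6]
y range: [-22, 28.2]
Bounding box: (-20.3,-22) to (6,28.2)

(-20.3,-22) to (6,28.2)


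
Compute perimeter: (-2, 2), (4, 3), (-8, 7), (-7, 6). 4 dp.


Sides: (-2, 2)->(4, 3): sqrt(37) = 6.082763, (4, 3)->(-8, 7): sqrt(160) = 12.649111, (-8, 7)->(-7, 6): sqrt(2) = 1.414214, (-7, 6)->(-2, 2): sqrt(41) = 6.403124
Sum = 26.549212
Perimeter = 26.5492

26.5492


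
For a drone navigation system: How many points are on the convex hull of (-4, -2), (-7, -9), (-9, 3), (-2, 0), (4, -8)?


Convex hull vertices (CCW): (-9, 3), (-7, -9), (4, -8), (-2, 0)
Count = 4

4


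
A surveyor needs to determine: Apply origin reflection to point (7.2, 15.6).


Reflection over origin: (x,y) -> (-x,-y)
(7.2, 15.6) -> (-7.2, -15.6)

(-7.2, -15.6)


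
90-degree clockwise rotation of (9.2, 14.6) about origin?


90° CW: (x,y) -> (y, -x)
(9.2,14.6) -> (14.6, -9.2)

(14.6, -9.2)


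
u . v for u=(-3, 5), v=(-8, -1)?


u . v = u_x*v_x + u_y*v_y = (-3)*(-8) + 5*(-1)
= 24 + (-5) = 19

19


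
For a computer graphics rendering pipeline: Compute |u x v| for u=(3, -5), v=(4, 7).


|u x v| = |3*7 - (-5)*4|
= |21 - (-20)| = 41

41


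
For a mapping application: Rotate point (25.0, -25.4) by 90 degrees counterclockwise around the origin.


90° CCW: (x,y) -> (-y, x)
(25,-25.4) -> (25.4, 25)

(25.4, 25)


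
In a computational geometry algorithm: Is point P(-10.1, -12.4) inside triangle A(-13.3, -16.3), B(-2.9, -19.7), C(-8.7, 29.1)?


Cross products: AB x AP = 51.44, BC x BP = 309.02, CA x CP = 127.34
All same sign? yes

Yes, inside


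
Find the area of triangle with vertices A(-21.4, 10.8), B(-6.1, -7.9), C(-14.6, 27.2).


Area = |x_A(y_B-y_C) + x_B(y_C-y_A) + x_C(y_A-y_B)|/2
= |751.14 + (-100.04) + (-273.02)|/2
= 378.08/2 = 189.04

189.04


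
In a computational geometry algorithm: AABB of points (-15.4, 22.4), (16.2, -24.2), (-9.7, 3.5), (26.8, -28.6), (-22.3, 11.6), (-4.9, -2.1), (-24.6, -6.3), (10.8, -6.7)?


x range: [-24.6, 26.8]
y range: [-28.6, 22.4]
Bounding box: (-24.6,-28.6) to (26.8,22.4)

(-24.6,-28.6) to (26.8,22.4)


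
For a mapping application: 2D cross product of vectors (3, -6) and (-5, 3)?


u x v = u_x*v_y - u_y*v_x = 3*3 - (-6)*(-5)
= 9 - 30 = -21

-21


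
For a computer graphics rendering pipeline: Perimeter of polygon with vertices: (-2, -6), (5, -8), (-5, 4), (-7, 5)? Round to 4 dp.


Sides: (-2, -6)->(5, -8): sqrt(53) = 7.28011, (5, -8)->(-5, 4): sqrt(244) = 15.620499, (-5, 4)->(-7, 5): sqrt(5) = 2.236068, (-7, 5)->(-2, -6): sqrt(146) = 12.083046
Sum = 37.219723
Perimeter = 37.2197

37.2197


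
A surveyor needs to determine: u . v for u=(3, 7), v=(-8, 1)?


u . v = u_x*v_x + u_y*v_y = 3*(-8) + 7*1
= (-24) + 7 = -17

-17


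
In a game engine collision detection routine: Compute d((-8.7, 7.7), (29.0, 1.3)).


dx=37.7, dy=-6.4
d^2 = 37.7^2 + (-6.4)^2 = 1462.25
d = sqrt(1462.25) = 38.2394

38.2394


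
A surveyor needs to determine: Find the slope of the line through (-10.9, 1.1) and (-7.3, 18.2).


slope = (y2-y1)/(x2-x1) = (18.2-1.1)/((-7.3)-(-10.9)) = 17.1/3.6 = 4.75

4.75


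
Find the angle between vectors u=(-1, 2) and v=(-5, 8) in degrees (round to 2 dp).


u.v = 21, |u| = sqrt(5) = 2.2361, |v| = sqrt(89) = 9.434
cos(theta) = u.v/(|u||v|) = 21/sqrt(445) = 0.995495
theta = acos(0.995495) = 5.44 degrees

5.44 degrees


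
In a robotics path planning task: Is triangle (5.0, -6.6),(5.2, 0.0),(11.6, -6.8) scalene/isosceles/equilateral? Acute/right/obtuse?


Side lengths squared: AB^2=43.6, BC^2=87.2, CA^2=43.6
Sorted: [43.6, 43.6, 87.2]
By sides: Isosceles, By angles: Right

Isosceles, Right


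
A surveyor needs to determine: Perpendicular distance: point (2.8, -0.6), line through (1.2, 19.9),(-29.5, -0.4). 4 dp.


|cross product| = 661.83
|line direction| = sqrt(1354.58) = 36.8046
Distance = 661.83/sqrt(1354.58) = 17.9823

17.9823


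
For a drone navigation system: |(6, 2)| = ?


|u| = sqrt(6^2 + 2^2) = sqrt(40) = 6.3246

6.3246


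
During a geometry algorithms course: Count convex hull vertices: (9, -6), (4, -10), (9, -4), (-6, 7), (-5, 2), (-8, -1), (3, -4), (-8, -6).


Convex hull vertices (CCW): (-8, -6), (4, -10), (9, -6), (9, -4), (-6, 7), (-8, -1)
Count = 6

6


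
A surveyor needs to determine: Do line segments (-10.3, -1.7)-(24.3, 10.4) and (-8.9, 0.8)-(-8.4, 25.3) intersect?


Cross products: d1=33.05, d2=-808.6, d3=69.56, d4=911.21
d1*d2 < 0 and d3*d4 < 0? no

No, they don't intersect


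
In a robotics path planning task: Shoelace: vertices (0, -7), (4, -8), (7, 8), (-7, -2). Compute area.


Shoelace sum: (0*(-8) - 4*(-7)) + (4*8 - 7*(-8)) + (7*(-2) - (-7)*8) + ((-7)*(-7) - 0*(-2))
= 207
Area = |207|/2 = 103.5

103.5


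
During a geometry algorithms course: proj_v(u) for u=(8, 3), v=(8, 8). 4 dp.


u.v = 88, |v| = sqrt(128) = 11.3137
Scalar projection = u.v / |v| = 88 / sqrt(128) = 7.7782

7.7782


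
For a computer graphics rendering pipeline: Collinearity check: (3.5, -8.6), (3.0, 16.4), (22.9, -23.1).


Cross product: (3-3.5)*((-23.1)-(-8.6)) - (16.4-(-8.6))*(22.9-3.5)
= -477.75

No, not collinear


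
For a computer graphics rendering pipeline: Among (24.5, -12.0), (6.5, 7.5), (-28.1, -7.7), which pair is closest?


d(P0,P1) = 26.5377, d(P0,P2) = 52.7755, d(P1,P2) = 37.7915
Closest: P0 and P1

Closest pair: (24.5, -12.0) and (6.5, 7.5), distance = 26.5377


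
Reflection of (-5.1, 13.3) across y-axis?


Reflection over y-axis: (x,y) -> (-x,y)
(-5.1, 13.3) -> (5.1, 13.3)

(5.1, 13.3)


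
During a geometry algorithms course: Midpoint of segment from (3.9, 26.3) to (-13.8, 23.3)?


M = ((3.9+(-13.8))/2, (26.3+23.3)/2)
= (-4.95, 24.8)

(-4.95, 24.8)


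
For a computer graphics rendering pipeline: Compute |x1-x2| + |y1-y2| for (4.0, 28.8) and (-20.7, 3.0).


|4-(-20.7)| + |28.8-3| = 24.7 + 25.8 = 50.5

50.5


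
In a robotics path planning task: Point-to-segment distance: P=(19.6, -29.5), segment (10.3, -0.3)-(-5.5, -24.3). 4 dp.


Project P onto AB: t = 0.6708 (clamped to [0,1])
Closest point on segment: (-0.299, -16.3998)
Distance: 23.8241

23.8241


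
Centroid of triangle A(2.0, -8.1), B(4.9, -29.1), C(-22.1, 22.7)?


Centroid = ((x_A+x_B+x_C)/3, (y_A+y_B+y_C)/3)
= ((2+4.9+(-22.1))/3, ((-8.1)+(-29.1)+22.7)/3)
= (-5.0667, -4.8333)

(-5.0667, -4.8333)


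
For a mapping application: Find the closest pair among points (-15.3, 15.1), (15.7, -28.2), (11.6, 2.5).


d(P0,P1) = 53.2531, d(P0,P2) = 29.7047, d(P1,P2) = 30.9726
Closest: P0 and P2

Closest pair: (-15.3, 15.1) and (11.6, 2.5), distance = 29.7047


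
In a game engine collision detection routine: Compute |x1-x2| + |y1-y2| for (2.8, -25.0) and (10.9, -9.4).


|2.8-10.9| + |(-25)-(-9.4)| = 8.1 + 15.6 = 23.7

23.7


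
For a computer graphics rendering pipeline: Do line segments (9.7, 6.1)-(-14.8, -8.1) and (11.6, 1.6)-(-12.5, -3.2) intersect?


Cross products: d1=-117.57, d2=107.05, d3=137.23, d4=-87.39
d1*d2 < 0 and d3*d4 < 0? yes

Yes, they intersect


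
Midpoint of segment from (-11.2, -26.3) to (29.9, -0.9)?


M = (((-11.2)+29.9)/2, ((-26.3)+(-0.9))/2)
= (9.35, -13.6)

(9.35, -13.6)


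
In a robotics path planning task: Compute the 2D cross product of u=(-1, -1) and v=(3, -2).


u x v = u_x*v_y - u_y*v_x = (-1)*(-2) - (-1)*3
= 2 - (-3) = 5

5


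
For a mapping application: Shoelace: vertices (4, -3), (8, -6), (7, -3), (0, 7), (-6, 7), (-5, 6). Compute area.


Shoelace sum: (4*(-6) - 8*(-3)) + (8*(-3) - 7*(-6)) + (7*7 - 0*(-3)) + (0*7 - (-6)*7) + ((-6)*6 - (-5)*7) + ((-5)*(-3) - 4*6)
= 99
Area = |99|/2 = 49.5

49.5


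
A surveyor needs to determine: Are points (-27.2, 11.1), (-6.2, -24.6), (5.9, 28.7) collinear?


Cross product: ((-6.2)-(-27.2))*(28.7-11.1) - ((-24.6)-11.1)*(5.9-(-27.2))
= 1551.27

No, not collinear


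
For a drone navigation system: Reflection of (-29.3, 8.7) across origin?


Reflection over origin: (x,y) -> (-x,-y)
(-29.3, 8.7) -> (29.3, -8.7)

(29.3, -8.7)


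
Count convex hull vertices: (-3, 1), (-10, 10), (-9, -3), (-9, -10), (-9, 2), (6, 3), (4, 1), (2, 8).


Convex hull vertices (CCW): (-10, 10), (-9, -10), (4, 1), (6, 3), (2, 8)
Count = 5

5


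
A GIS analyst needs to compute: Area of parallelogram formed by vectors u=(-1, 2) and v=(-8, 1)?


|u x v| = |(-1)*1 - 2*(-8)|
= |(-1) - (-16)| = 15

15


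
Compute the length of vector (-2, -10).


|u| = sqrt((-2)^2 + (-10)^2) = sqrt(104) = 10.198

10.198


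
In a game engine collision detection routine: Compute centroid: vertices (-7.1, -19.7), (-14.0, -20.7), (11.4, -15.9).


Centroid = ((x_A+x_B+x_C)/3, (y_A+y_B+y_C)/3)
= (((-7.1)+(-14)+11.4)/3, ((-19.7)+(-20.7)+(-15.9))/3)
= (-3.2333, -18.7667)

(-3.2333, -18.7667)


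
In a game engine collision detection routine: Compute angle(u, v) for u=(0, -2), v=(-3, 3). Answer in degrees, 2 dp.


u.v = -6, |u| = sqrt(4) = 2, |v| = sqrt(18) = 4.2426
cos(theta) = u.v/(|u||v|) = -6/sqrt(72) = -0.707107
theta = acos(-0.707107) = 135 degrees

135 degrees


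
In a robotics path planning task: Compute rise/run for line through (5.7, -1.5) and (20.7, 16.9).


slope = (y2-y1)/(x2-x1) = (16.9-(-1.5))/(20.7-5.7) = 18.4/15 = 1.2267

1.2267


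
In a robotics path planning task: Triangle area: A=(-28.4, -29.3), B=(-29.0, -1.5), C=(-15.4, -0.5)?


Area = |x_A(y_B-y_C) + x_B(y_C-y_A) + x_C(y_A-y_B)|/2
= |28.4 + (-835.2) + 428.12|/2
= 378.68/2 = 189.34

189.34


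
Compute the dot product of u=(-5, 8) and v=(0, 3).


u . v = u_x*v_x + u_y*v_y = (-5)*0 + 8*3
= 0 + 24 = 24

24


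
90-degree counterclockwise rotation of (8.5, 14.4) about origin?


90° CCW: (x,y) -> (-y, x)
(8.5,14.4) -> (-14.4, 8.5)

(-14.4, 8.5)


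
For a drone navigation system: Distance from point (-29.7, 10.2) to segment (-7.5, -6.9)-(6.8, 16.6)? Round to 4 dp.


Project P onto AB: t = 0.1115 (clamped to [0,1])
Closest point on segment: (-5.9053, -4.2793)
Distance: 27.8539

27.8539


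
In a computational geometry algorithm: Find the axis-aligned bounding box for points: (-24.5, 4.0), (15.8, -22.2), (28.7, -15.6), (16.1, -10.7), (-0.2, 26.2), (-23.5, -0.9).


x range: [-24.5, 28.7]
y range: [-22.2, 26.2]
Bounding box: (-24.5,-22.2) to (28.7,26.2)

(-24.5,-22.2) to (28.7,26.2)


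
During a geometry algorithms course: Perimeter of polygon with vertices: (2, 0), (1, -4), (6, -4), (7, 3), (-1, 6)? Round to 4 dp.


Sides: (2, 0)->(1, -4): sqrt(17) = 4.123106, (1, -4)->(6, -4): sqrt(25) = 5, (6, -4)->(7, 3): sqrt(50) = 7.071068, (7, 3)->(-1, 6): sqrt(73) = 8.544004, (-1, 6)->(2, 0): sqrt(45) = 6.708204
Sum = 31.446382
Perimeter = 31.4464

31.4464


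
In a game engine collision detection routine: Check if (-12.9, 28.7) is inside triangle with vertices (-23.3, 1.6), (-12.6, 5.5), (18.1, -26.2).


Cross products: AB x AP = 249.41, BC x BP = 702.73, CA x CP = -1411.06
All same sign? no

No, outside


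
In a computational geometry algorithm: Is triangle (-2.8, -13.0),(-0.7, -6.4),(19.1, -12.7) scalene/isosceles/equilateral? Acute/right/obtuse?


Side lengths squared: AB^2=47.97, BC^2=431.73, CA^2=479.7
Sorted: [47.97, 431.73, 479.7]
By sides: Scalene, By angles: Right

Scalene, Right


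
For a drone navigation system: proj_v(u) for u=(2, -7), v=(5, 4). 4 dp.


u.v = -18, |v| = sqrt(41) = 6.4031
Scalar projection = u.v / |v| = -18 / sqrt(41) = -2.8111

-2.8111


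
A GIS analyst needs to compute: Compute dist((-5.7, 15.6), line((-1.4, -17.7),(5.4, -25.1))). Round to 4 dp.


|cross product| = 194.62
|line direction| = sqrt(101) = 10.0499
Distance = 194.62/sqrt(101) = 19.3654

19.3654


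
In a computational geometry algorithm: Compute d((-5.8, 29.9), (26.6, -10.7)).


dx=32.4, dy=-40.6
d^2 = 32.4^2 + (-40.6)^2 = 2698.12
d = sqrt(2698.12) = 51.9434

51.9434


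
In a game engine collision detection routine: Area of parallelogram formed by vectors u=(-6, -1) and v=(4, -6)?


|u x v| = |(-6)*(-6) - (-1)*4|
= |36 - (-4)| = 40

40


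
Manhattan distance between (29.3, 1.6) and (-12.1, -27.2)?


|29.3-(-12.1)| + |1.6-(-27.2)| = 41.4 + 28.8 = 70.2

70.2


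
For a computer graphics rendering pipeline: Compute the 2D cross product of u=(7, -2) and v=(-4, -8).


u x v = u_x*v_y - u_y*v_x = 7*(-8) - (-2)*(-4)
= (-56) - 8 = -64

-64


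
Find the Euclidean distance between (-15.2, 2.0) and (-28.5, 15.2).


dx=-13.3, dy=13.2
d^2 = (-13.3)^2 + 13.2^2 = 351.13
d = sqrt(351.13) = 18.7385

18.7385


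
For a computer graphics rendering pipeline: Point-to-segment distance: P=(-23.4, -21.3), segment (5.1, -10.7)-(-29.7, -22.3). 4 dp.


Project P onto AB: t = 0.8284 (clamped to [0,1])
Closest point on segment: (-23.73, -20.31)
Distance: 1.0436

1.0436


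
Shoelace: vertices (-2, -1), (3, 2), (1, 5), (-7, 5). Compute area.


Shoelace sum: ((-2)*2 - 3*(-1)) + (3*5 - 1*2) + (1*5 - (-7)*5) + ((-7)*(-1) - (-2)*5)
= 69
Area = |69|/2 = 34.5

34.5


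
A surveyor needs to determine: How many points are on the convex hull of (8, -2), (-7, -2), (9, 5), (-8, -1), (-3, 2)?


Convex hull vertices (CCW): (-8, -1), (-7, -2), (8, -2), (9, 5), (-3, 2)
Count = 5

5


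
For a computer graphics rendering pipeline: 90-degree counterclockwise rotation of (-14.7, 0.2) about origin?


90° CCW: (x,y) -> (-y, x)
(-14.7,0.2) -> (-0.2, -14.7)

(-0.2, -14.7)


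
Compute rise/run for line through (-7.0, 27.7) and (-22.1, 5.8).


slope = (y2-y1)/(x2-x1) = (5.8-27.7)/((-22.1)-(-7)) = (-21.9)/(-15.1) = 1.4503

1.4503


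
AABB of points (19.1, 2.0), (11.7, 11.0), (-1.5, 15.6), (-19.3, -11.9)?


x range: [-19.3, 19.1]
y range: [-11.9, 15.6]
Bounding box: (-19.3,-11.9) to (19.1,15.6)

(-19.3,-11.9) to (19.1,15.6)


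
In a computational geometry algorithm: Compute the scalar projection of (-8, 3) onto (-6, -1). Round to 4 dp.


u.v = 45, |v| = sqrt(37) = 6.0828
Scalar projection = u.v / |v| = 45 / sqrt(37) = 7.398

7.398


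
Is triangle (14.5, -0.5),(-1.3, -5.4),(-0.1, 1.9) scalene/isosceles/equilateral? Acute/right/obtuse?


Side lengths squared: AB^2=273.65, BC^2=54.73, CA^2=218.92
Sorted: [54.73, 218.92, 273.65]
By sides: Scalene, By angles: Right

Scalene, Right


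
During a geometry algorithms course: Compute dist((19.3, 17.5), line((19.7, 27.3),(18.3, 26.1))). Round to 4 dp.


|cross product| = 13.24
|line direction| = sqrt(3.4) = 1.8439
Distance = 13.24/sqrt(3.4) = 7.1804

7.1804


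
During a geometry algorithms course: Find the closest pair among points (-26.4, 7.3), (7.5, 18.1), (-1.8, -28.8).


d(P0,P1) = 35.5788, d(P0,P2) = 43.6849, d(P1,P2) = 47.8132
Closest: P0 and P1

Closest pair: (-26.4, 7.3) and (7.5, 18.1), distance = 35.5788


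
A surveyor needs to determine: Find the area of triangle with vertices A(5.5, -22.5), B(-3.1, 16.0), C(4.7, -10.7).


Area = |x_A(y_B-y_C) + x_B(y_C-y_A) + x_C(y_A-y_B)|/2
= |146.85 + (-36.58) + (-180.95)|/2
= 70.68/2 = 35.34

35.34


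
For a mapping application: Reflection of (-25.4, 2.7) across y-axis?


Reflection over y-axis: (x,y) -> (-x,y)
(-25.4, 2.7) -> (25.4, 2.7)

(25.4, 2.7)


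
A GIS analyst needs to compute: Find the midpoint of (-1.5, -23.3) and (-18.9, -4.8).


M = (((-1.5)+(-18.9))/2, ((-23.3)+(-4.8))/2)
= (-10.2, -14.05)

(-10.2, -14.05)


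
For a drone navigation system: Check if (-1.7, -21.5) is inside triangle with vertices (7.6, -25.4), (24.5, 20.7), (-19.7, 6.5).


Cross products: AB x AP = 494.64, BC x BP = 1493.2, CA x CP = -190.2
All same sign? no

No, outside


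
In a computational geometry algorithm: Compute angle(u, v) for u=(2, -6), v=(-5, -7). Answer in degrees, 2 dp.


u.v = 32, |u| = sqrt(40) = 6.3246, |v| = sqrt(74) = 8.6023
cos(theta) = u.v/(|u||v|) = 32/sqrt(2960) = 0.588172
theta = acos(0.588172) = 53.97 degrees

53.97 degrees


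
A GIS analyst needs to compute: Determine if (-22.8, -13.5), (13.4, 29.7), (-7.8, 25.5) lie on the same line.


Cross product: (13.4-(-22.8))*(25.5-(-13.5)) - (29.7-(-13.5))*((-7.8)-(-22.8))
= 763.8

No, not collinear


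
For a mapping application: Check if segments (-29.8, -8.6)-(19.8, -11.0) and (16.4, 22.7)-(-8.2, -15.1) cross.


Cross products: d1=-976.38, d2=957.54, d3=1663.36, d4=-270.56
d1*d2 < 0 and d3*d4 < 0? yes

Yes, they intersect


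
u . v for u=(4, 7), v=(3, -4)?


u . v = u_x*v_x + u_y*v_y = 4*3 + 7*(-4)
= 12 + (-28) = -16

-16


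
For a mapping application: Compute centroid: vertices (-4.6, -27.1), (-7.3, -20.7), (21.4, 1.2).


Centroid = ((x_A+x_B+x_C)/3, (y_A+y_B+y_C)/3)
= (((-4.6)+(-7.3)+21.4)/3, ((-27.1)+(-20.7)+1.2)/3)
= (3.1667, -15.5333)

(3.1667, -15.5333)


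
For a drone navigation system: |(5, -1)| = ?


|u| = sqrt(5^2 + (-1)^2) = sqrt(26) = 5.099

5.099


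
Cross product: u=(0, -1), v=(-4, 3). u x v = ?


u x v = u_x*v_y - u_y*v_x = 0*3 - (-1)*(-4)
= 0 - 4 = -4

-4


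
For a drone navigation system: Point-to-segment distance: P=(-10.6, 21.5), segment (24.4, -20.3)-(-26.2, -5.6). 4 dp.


Project P onto AB: t = 0.8592 (clamped to [0,1])
Closest point on segment: (-19.0743, -7.6701)
Distance: 30.3761

30.3761


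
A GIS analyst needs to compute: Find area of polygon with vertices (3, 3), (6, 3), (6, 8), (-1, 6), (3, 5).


Shoelace sum: (3*3 - 6*3) + (6*8 - 6*3) + (6*6 - (-1)*8) + ((-1)*5 - 3*6) + (3*3 - 3*5)
= 36
Area = |36|/2 = 18

18


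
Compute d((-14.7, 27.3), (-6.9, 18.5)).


dx=7.8, dy=-8.8
d^2 = 7.8^2 + (-8.8)^2 = 138.28
d = sqrt(138.28) = 11.7593

11.7593


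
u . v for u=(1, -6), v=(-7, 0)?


u . v = u_x*v_x + u_y*v_y = 1*(-7) + (-6)*0
= (-7) + 0 = -7

-7


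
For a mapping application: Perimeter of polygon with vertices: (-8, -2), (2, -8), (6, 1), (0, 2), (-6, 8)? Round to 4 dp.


Sides: (-8, -2)->(2, -8): sqrt(136) = 11.661904, (2, -8)->(6, 1): sqrt(97) = 9.848858, (6, 1)->(0, 2): sqrt(37) = 6.082763, (0, 2)->(-6, 8): sqrt(72) = 8.485281, (-6, 8)->(-8, -2): sqrt(104) = 10.198039
Sum = 46.276845
Perimeter = 46.2768

46.2768


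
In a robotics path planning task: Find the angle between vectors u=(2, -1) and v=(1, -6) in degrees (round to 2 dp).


u.v = 8, |u| = sqrt(5) = 2.2361, |v| = sqrt(37) = 6.0828
cos(theta) = u.v/(|u||v|) = 8/sqrt(185) = 0.588172
theta = acos(0.588172) = 53.97 degrees

53.97 degrees


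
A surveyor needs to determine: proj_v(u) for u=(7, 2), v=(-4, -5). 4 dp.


u.v = -38, |v| = sqrt(41) = 6.4031
Scalar projection = u.v / |v| = -38 / sqrt(41) = -5.9346

-5.9346


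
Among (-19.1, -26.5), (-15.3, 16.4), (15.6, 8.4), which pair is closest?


d(P0,P1) = 43.068, d(P0,P2) = 49.2148, d(P1,P2) = 31.9188
Closest: P1 and P2

Closest pair: (-15.3, 16.4) and (15.6, 8.4), distance = 31.9188


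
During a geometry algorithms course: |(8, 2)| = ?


|u| = sqrt(8^2 + 2^2) = sqrt(68) = 8.2462

8.2462


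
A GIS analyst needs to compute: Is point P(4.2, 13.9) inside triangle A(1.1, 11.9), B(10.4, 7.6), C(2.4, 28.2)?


Cross products: AB x AP = 31.93, BC x BP = 77.32, CA x CP = 47.93
All same sign? yes

Yes, inside


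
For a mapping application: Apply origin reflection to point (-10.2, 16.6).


Reflection over origin: (x,y) -> (-x,-y)
(-10.2, 16.6) -> (10.2, -16.6)

(10.2, -16.6)


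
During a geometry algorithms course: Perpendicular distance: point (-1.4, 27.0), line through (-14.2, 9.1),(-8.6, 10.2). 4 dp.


|cross product| = 86.16
|line direction| = sqrt(32.57) = 5.707
Distance = 86.16/sqrt(32.57) = 15.0972

15.0972


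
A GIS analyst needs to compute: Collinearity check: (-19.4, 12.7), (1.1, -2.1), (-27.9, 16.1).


Cross product: (1.1-(-19.4))*(16.1-12.7) - ((-2.1)-12.7)*((-27.9)-(-19.4))
= -56.1

No, not collinear


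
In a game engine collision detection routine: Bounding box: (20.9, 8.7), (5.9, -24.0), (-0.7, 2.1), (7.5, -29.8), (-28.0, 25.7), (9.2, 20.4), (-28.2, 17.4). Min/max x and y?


x range: [-28.2, 20.9]
y range: [-29.8, 25.7]
Bounding box: (-28.2,-29.8) to (20.9,25.7)

(-28.2,-29.8) to (20.9,25.7)


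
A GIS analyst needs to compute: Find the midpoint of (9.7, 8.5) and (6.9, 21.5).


M = ((9.7+6.9)/2, (8.5+21.5)/2)
= (8.3, 15)

(8.3, 15)


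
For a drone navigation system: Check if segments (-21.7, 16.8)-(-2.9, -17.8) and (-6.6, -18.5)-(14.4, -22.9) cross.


Cross products: d1=674.86, d2=30.98, d3=-141.18, d4=502.7
d1*d2 < 0 and d3*d4 < 0? no

No, they don't intersect


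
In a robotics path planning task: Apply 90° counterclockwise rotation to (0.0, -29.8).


90° CCW: (x,y) -> (-y, x)
(0,-29.8) -> (29.8, 0)

(29.8, 0)


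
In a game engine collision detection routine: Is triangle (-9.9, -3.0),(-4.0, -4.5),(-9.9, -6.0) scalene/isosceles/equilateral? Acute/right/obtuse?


Side lengths squared: AB^2=37.06, BC^2=37.06, CA^2=9
Sorted: [9, 37.06, 37.06]
By sides: Isosceles, By angles: Acute

Isosceles, Acute


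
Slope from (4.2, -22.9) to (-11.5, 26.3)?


slope = (y2-y1)/(x2-x1) = (26.3-(-22.9))/((-11.5)-4.2) = 49.2/(-15.7) = -3.1338

-3.1338


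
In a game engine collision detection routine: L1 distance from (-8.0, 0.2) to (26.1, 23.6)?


|(-8)-26.1| + |0.2-23.6| = 34.1 + 23.4 = 57.5

57.5


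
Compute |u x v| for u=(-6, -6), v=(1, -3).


|u x v| = |(-6)*(-3) - (-6)*1|
= |18 - (-6)| = 24

24


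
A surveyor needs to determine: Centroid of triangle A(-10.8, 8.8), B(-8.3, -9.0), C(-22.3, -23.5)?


Centroid = ((x_A+x_B+x_C)/3, (y_A+y_B+y_C)/3)
= (((-10.8)+(-8.3)+(-22.3))/3, (8.8+(-9)+(-23.5))/3)
= (-13.8, -7.9)

(-13.8, -7.9)


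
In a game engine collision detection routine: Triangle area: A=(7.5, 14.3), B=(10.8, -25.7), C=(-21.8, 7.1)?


Area = |x_A(y_B-y_C) + x_B(y_C-y_A) + x_C(y_A-y_B)|/2
= |(-246) + (-77.76) + (-872)|/2
= 1195.76/2 = 597.88

597.88


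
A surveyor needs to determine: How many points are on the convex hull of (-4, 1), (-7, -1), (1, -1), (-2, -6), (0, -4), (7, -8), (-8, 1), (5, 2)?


Convex hull vertices (CCW): (-8, 1), (-7, -1), (-2, -6), (7, -8), (5, 2)
Count = 5

5


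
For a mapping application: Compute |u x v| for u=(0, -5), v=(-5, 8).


|u x v| = |0*8 - (-5)*(-5)|
= |0 - 25| = 25

25


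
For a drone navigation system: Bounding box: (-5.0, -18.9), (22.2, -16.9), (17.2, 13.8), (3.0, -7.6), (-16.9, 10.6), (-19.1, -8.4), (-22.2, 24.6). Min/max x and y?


x range: [-22.2, 22.2]
y range: [-18.9, 24.6]
Bounding box: (-22.2,-18.9) to (22.2,24.6)

(-22.2,-18.9) to (22.2,24.6)


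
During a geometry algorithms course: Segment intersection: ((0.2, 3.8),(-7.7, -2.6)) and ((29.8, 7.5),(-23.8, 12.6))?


Cross products: d1=349.28, d2=732.61, d3=160.21, d4=-223.12
d1*d2 < 0 and d3*d4 < 0? no

No, they don't intersect


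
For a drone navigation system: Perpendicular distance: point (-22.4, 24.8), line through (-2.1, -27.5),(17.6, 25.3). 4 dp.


|cross product| = 2102.15
|line direction| = sqrt(3175.93) = 56.3554
Distance = 2102.15/sqrt(3175.93) = 37.3017

37.3017


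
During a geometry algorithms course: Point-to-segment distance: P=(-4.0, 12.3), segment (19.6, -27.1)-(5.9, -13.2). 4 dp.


Project P onto AB: t = 1 (clamped to [0,1])
Closest point on segment: (5.9, -13.2)
Distance: 27.3543

27.3543


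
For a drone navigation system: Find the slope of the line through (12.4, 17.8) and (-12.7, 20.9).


slope = (y2-y1)/(x2-x1) = (20.9-17.8)/((-12.7)-12.4) = 3.1/(-25.1) = -0.1235

-0.1235


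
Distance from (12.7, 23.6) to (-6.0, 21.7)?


dx=-18.7, dy=-1.9
d^2 = (-18.7)^2 + (-1.9)^2 = 353.3
d = sqrt(353.3) = 18.7963

18.7963


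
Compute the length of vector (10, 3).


|u| = sqrt(10^2 + 3^2) = sqrt(109) = 10.4403

10.4403


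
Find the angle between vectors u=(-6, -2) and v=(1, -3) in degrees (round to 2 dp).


u.v = 0, |u| = sqrt(40) = 6.3246, |v| = sqrt(10) = 3.1623
cos(theta) = u.v/(|u||v|) = 0/sqrt(400) = 0
theta = acos(0) = 90 degrees

90 degrees


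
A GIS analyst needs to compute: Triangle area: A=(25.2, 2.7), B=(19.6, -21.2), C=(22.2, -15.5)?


Area = |x_A(y_B-y_C) + x_B(y_C-y_A) + x_C(y_A-y_B)|/2
= |(-143.64) + (-356.72) + 530.58|/2
= 30.22/2 = 15.11

15.11


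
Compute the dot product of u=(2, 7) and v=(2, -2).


u . v = u_x*v_x + u_y*v_y = 2*2 + 7*(-2)
= 4 + (-14) = -10

-10


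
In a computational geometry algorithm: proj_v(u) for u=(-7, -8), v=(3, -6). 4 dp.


u.v = 27, |v| = sqrt(45) = 6.7082
Scalar projection = u.v / |v| = 27 / sqrt(45) = 4.0249

4.0249


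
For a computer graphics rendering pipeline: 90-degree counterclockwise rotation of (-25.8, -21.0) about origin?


90° CCW: (x,y) -> (-y, x)
(-25.8,-21) -> (21, -25.8)

(21, -25.8)


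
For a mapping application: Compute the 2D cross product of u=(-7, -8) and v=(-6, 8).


u x v = u_x*v_y - u_y*v_x = (-7)*8 - (-8)*(-6)
= (-56) - 48 = -104

-104


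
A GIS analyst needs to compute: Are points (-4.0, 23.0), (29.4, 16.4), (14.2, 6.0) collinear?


Cross product: (29.4-(-4))*(6-23) - (16.4-23)*(14.2-(-4))
= -447.68

No, not collinear


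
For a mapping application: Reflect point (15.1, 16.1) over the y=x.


Reflection over y=x: (x,y) -> (y,x)
(15.1, 16.1) -> (16.1, 15.1)

(16.1, 15.1)


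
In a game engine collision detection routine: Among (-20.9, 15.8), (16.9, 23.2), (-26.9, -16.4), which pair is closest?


d(P0,P1) = 38.5175, d(P0,P2) = 32.7542, d(P1,P2) = 59.0474
Closest: P0 and P2

Closest pair: (-20.9, 15.8) and (-26.9, -16.4), distance = 32.7542


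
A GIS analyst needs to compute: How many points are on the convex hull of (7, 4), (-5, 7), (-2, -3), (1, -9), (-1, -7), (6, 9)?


Convex hull vertices (CCW): (-5, 7), (-1, -7), (1, -9), (7, 4), (6, 9)
Count = 5

5


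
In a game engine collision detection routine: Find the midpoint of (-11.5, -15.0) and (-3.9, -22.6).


M = (((-11.5)+(-3.9))/2, ((-15)+(-22.6))/2)
= (-7.7, -18.8)

(-7.7, -18.8)


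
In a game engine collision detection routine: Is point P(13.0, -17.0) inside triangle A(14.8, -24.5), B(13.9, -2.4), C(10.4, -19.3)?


Cross products: AB x AP = 33.03, BC x BP = 35.89, CA x CP = 23.64
All same sign? yes

Yes, inside


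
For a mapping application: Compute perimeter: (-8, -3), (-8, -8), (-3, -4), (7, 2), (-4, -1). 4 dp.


Sides: (-8, -3)->(-8, -8): sqrt(25) = 5, (-8, -8)->(-3, -4): sqrt(41) = 6.403124, (-3, -4)->(7, 2): sqrt(136) = 11.661904, (7, 2)->(-4, -1): sqrt(130) = 11.401754, (-4, -1)->(-8, -3): sqrt(20) = 4.472136
Sum = 38.938918
Perimeter = 38.9389

38.9389


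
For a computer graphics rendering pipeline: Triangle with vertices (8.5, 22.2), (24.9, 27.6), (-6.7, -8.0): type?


Side lengths squared: AB^2=298.12, BC^2=2265.92, CA^2=1143.08
Sorted: [298.12, 1143.08, 2265.92]
By sides: Scalene, By angles: Obtuse

Scalene, Obtuse


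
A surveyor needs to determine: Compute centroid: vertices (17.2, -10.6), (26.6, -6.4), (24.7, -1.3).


Centroid = ((x_A+x_B+x_C)/3, (y_A+y_B+y_C)/3)
= ((17.2+26.6+24.7)/3, ((-10.6)+(-6.4)+(-1.3))/3)
= (22.8333, -6.1)

(22.8333, -6.1)


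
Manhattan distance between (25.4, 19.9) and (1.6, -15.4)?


|25.4-1.6| + |19.9-(-15.4)| = 23.8 + 35.3 = 59.1

59.1


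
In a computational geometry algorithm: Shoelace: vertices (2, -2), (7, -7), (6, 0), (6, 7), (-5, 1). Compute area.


Shoelace sum: (2*(-7) - 7*(-2)) + (7*0 - 6*(-7)) + (6*7 - 6*0) + (6*1 - (-5)*7) + ((-5)*(-2) - 2*1)
= 133
Area = |133|/2 = 66.5

66.5


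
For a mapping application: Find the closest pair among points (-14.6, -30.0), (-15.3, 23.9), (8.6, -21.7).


d(P0,P1) = 53.9045, d(P0,P2) = 24.64, d(P1,P2) = 51.4837
Closest: P0 and P2

Closest pair: (-14.6, -30.0) and (8.6, -21.7), distance = 24.64


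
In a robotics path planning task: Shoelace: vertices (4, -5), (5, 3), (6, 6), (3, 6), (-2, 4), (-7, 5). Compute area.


Shoelace sum: (4*3 - 5*(-5)) + (5*6 - 6*3) + (6*6 - 3*6) + (3*4 - (-2)*6) + ((-2)*5 - (-7)*4) + ((-7)*(-5) - 4*5)
= 124
Area = |124|/2 = 62

62


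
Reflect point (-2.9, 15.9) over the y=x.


Reflection over y=x: (x,y) -> (y,x)
(-2.9, 15.9) -> (15.9, -2.9)

(15.9, -2.9)


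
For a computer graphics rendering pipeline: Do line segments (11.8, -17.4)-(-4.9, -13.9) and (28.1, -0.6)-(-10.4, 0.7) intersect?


Cross products: d1=667.99, d2=554.95, d3=-337.61, d4=-224.57
d1*d2 < 0 and d3*d4 < 0? no

No, they don't intersect


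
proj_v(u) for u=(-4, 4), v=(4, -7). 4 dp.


u.v = -44, |v| = sqrt(65) = 8.0623
Scalar projection = u.v / |v| = -44 / sqrt(65) = -5.4575

-5.4575


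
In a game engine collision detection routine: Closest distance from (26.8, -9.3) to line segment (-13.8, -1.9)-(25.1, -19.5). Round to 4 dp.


Project P onto AB: t = 0.9378 (clamped to [0,1])
Closest point on segment: (22.6804, -18.4053)
Distance: 9.9939

9.9939


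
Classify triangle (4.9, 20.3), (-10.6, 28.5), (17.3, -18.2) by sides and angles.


Side lengths squared: AB^2=307.49, BC^2=2959.3, CA^2=1636.01
Sorted: [307.49, 1636.01, 2959.3]
By sides: Scalene, By angles: Obtuse

Scalene, Obtuse


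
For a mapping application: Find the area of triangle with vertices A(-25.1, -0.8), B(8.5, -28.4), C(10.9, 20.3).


Area = |x_A(y_B-y_C) + x_B(y_C-y_A) + x_C(y_A-y_B)|/2
= |1222.37 + 179.35 + 300.84|/2
= 1702.56/2 = 851.28

851.28


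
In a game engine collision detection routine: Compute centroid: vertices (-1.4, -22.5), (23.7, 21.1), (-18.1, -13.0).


Centroid = ((x_A+x_B+x_C)/3, (y_A+y_B+y_C)/3)
= (((-1.4)+23.7+(-18.1))/3, ((-22.5)+21.1+(-13))/3)
= (1.4, -4.8)

(1.4, -4.8)


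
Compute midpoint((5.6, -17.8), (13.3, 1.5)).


M = ((5.6+13.3)/2, ((-17.8)+1.5)/2)
= (9.45, -8.15)

(9.45, -8.15)


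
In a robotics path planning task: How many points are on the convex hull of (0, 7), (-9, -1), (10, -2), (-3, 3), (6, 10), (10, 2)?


Convex hull vertices (CCW): (-9, -1), (10, -2), (10, 2), (6, 10), (0, 7)
Count = 5

5


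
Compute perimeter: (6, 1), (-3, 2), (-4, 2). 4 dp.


Sides: (6, 1)->(-3, 2): sqrt(82) = 9.055385, (-3, 2)->(-4, 2): sqrt(1) = 1, (-4, 2)->(6, 1): sqrt(101) = 10.049876
Sum = 20.105261
Perimeter = 20.1053

20.1053


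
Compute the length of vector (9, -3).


|u| = sqrt(9^2 + (-3)^2) = sqrt(90) = 9.4868

9.4868


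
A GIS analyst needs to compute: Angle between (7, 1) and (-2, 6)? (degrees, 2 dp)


u.v = -8, |u| = sqrt(50) = 7.0711, |v| = sqrt(40) = 6.3246
cos(theta) = u.v/(|u||v|) = -8/sqrt(2000) = -0.178885
theta = acos(-0.178885) = 100.3 degrees

100.3 degrees


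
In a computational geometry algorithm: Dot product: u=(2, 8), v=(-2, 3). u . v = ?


u . v = u_x*v_x + u_y*v_y = 2*(-2) + 8*3
= (-4) + 24 = 20

20


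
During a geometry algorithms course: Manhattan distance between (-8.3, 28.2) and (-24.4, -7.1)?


|(-8.3)-(-24.4)| + |28.2-(-7.1)| = 16.1 + 35.3 = 51.4

51.4


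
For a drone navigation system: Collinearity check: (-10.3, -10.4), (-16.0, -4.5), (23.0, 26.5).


Cross product: ((-16)-(-10.3))*(26.5-(-10.4)) - ((-4.5)-(-10.4))*(23-(-10.3))
= -406.8

No, not collinear


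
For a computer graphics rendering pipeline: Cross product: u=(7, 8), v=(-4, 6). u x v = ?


u x v = u_x*v_y - u_y*v_x = 7*6 - 8*(-4)
= 42 - (-32) = 74

74


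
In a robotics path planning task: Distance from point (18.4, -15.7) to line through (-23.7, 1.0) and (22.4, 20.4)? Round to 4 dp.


|cross product| = 1586.61
|line direction| = sqrt(2501.57) = 50.0157
Distance = 1586.61/sqrt(2501.57) = 31.7222

31.7222


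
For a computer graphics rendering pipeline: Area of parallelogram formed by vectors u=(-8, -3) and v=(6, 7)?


|u x v| = |(-8)*7 - (-3)*6|
= |(-56) - (-18)| = 38

38


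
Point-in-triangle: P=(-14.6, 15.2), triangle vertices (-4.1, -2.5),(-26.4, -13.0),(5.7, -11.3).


Cross products: AB x AP = -504.96, BC x BP = 885.16, CA x CP = -81.06
All same sign? no

No, outside


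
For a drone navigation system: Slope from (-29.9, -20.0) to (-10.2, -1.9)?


slope = (y2-y1)/(x2-x1) = ((-1.9)-(-20))/((-10.2)-(-29.9)) = 18.1/19.7 = 0.9188

0.9188


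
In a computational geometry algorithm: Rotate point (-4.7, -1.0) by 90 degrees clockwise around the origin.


90° CW: (x,y) -> (y, -x)
(-4.7,-1) -> (-1, 4.7)

(-1, 4.7)


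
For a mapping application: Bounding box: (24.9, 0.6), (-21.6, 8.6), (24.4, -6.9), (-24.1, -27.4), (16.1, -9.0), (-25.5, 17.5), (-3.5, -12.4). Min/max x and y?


x range: [-25.5, 24.9]
y range: [-27.4, 17.5]
Bounding box: (-25.5,-27.4) to (24.9,17.5)

(-25.5,-27.4) to (24.9,17.5)


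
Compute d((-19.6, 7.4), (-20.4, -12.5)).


dx=-0.8, dy=-19.9
d^2 = (-0.8)^2 + (-19.9)^2 = 396.65
d = sqrt(396.65) = 19.9161

19.9161


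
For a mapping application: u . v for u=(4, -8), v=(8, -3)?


u . v = u_x*v_x + u_y*v_y = 4*8 + (-8)*(-3)
= 32 + 24 = 56

56


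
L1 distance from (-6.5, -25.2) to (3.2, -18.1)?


|(-6.5)-3.2| + |(-25.2)-(-18.1)| = 9.7 + 7.1 = 16.8

16.8


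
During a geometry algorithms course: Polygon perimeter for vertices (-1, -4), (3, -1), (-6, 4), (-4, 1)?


Sides: (-1, -4)->(3, -1): sqrt(25) = 5, (3, -1)->(-6, 4): sqrt(106) = 10.29563, (-6, 4)->(-4, 1): sqrt(13) = 3.605551, (-4, 1)->(-1, -4): sqrt(34) = 5.830952
Sum = 24.732133
Perimeter = 24.7321

24.7321


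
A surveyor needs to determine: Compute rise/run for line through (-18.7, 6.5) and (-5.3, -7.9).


slope = (y2-y1)/(x2-x1) = ((-7.9)-6.5)/((-5.3)-(-18.7)) = (-14.4)/13.4 = -1.0746

-1.0746


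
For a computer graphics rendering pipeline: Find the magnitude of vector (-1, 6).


|u| = sqrt((-1)^2 + 6^2) = sqrt(37) = 6.0828

6.0828


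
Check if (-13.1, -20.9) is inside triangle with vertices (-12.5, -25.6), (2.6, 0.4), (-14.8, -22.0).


Cross products: AB x AP = 86.57, BC x BP = 18.94, CA x CP = 8.65
All same sign? yes

Yes, inside


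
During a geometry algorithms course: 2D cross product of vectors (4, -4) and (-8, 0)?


u x v = u_x*v_y - u_y*v_x = 4*0 - (-4)*(-8)
= 0 - 32 = -32

-32


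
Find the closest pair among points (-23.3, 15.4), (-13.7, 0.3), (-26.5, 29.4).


d(P0,P1) = 17.8933, d(P0,P2) = 14.3611, d(P1,P2) = 31.7907
Closest: P0 and P2

Closest pair: (-23.3, 15.4) and (-26.5, 29.4), distance = 14.3611


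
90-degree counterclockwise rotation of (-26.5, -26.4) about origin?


90° CCW: (x,y) -> (-y, x)
(-26.5,-26.4) -> (26.4, -26.5)

(26.4, -26.5)


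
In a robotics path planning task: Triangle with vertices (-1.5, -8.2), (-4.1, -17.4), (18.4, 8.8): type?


Side lengths squared: AB^2=91.4, BC^2=1192.69, CA^2=685.01
Sorted: [91.4, 685.01, 1192.69]
By sides: Scalene, By angles: Obtuse

Scalene, Obtuse


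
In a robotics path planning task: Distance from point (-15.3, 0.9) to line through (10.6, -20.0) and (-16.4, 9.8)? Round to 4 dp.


|cross product| = 207.52
|line direction| = sqrt(1617.04) = 40.2124
Distance = 207.52/sqrt(1617.04) = 5.1606

5.1606


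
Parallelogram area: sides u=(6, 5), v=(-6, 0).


|u x v| = |6*0 - 5*(-6)|
= |0 - (-30)| = 30

30


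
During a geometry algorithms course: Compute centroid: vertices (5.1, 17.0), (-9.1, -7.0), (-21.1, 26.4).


Centroid = ((x_A+x_B+x_C)/3, (y_A+y_B+y_C)/3)
= ((5.1+(-9.1)+(-21.1))/3, (17+(-7)+26.4)/3)
= (-8.3667, 12.1333)

(-8.3667, 12.1333)


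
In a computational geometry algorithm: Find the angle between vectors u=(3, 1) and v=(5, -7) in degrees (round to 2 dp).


u.v = 8, |u| = sqrt(10) = 3.1623, |v| = sqrt(74) = 8.6023
cos(theta) = u.v/(|u||v|) = 8/sqrt(740) = 0.294086
theta = acos(0.294086) = 72.9 degrees

72.9 degrees


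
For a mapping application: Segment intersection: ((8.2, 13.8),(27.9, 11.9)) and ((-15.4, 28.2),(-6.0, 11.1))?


Cross products: d1=268.2, d2=587.21, d3=238.84, d4=-80.17
d1*d2 < 0 and d3*d4 < 0? no

No, they don't intersect


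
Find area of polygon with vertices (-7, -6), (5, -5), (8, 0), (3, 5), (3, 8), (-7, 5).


Shoelace sum: ((-7)*(-5) - 5*(-6)) + (5*0 - 8*(-5)) + (8*5 - 3*0) + (3*8 - 3*5) + (3*5 - (-7)*8) + ((-7)*(-6) - (-7)*5)
= 302
Area = |302|/2 = 151

151


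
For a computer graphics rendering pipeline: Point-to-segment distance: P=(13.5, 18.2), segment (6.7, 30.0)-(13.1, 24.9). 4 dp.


Project P onto AB: t = 1 (clamped to [0,1])
Closest point on segment: (13.1, 24.9)
Distance: 6.7119

6.7119


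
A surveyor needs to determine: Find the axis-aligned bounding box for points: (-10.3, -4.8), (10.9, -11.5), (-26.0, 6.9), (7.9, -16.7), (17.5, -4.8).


x range: [-26, 17.5]
y range: [-16.7, 6.9]
Bounding box: (-26,-16.7) to (17.5,6.9)

(-26,-16.7) to (17.5,6.9)


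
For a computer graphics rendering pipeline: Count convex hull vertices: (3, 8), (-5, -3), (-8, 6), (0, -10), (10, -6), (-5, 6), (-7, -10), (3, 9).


Convex hull vertices (CCW): (-8, 6), (-7, -10), (0, -10), (10, -6), (3, 9)
Count = 5

5


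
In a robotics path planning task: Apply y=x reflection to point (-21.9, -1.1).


Reflection over y=x: (x,y) -> (y,x)
(-21.9, -1.1) -> (-1.1, -21.9)

(-1.1, -21.9)


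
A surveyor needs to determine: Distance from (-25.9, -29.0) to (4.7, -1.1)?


dx=30.6, dy=27.9
d^2 = 30.6^2 + 27.9^2 = 1714.77
d = sqrt(1714.77) = 41.4098

41.4098


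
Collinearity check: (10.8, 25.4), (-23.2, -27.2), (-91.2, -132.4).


Cross product: ((-23.2)-10.8)*((-132.4)-25.4) - ((-27.2)-25.4)*((-91.2)-10.8)
= 0

Yes, collinear


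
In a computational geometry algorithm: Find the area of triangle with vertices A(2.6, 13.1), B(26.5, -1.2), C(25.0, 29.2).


Area = |x_A(y_B-y_C) + x_B(y_C-y_A) + x_C(y_A-y_B)|/2
= |(-79.04) + 426.65 + 357.5|/2
= 705.11/2 = 352.555

352.555


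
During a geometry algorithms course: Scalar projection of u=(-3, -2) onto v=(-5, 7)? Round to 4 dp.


u.v = 1, |v| = sqrt(74) = 8.6023
Scalar projection = u.v / |v| = 1 / sqrt(74) = 0.1162

0.1162


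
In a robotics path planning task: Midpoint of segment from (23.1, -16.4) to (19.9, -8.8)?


M = ((23.1+19.9)/2, ((-16.4)+(-8.8))/2)
= (21.5, -12.6)

(21.5, -12.6)


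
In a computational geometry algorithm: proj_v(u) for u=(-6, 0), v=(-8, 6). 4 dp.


u.v = 48, |v| = sqrt(100) = 10
Scalar projection = u.v / |v| = 48 / sqrt(100) = 4.8

4.8


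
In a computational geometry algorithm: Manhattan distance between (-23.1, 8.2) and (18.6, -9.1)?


|(-23.1)-18.6| + |8.2-(-9.1)| = 41.7 + 17.3 = 59

59


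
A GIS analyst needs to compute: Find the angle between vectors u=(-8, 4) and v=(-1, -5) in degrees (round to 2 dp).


u.v = -12, |u| = sqrt(80) = 8.9443, |v| = sqrt(26) = 5.099
cos(theta) = u.v/(|u||v|) = -12/sqrt(2080) = -0.263117
theta = acos(-0.263117) = 105.26 degrees

105.26 degrees


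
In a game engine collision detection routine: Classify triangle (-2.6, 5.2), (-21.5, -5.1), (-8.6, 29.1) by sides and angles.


Side lengths squared: AB^2=463.3, BC^2=1336.05, CA^2=607.21
Sorted: [463.3, 607.21, 1336.05]
By sides: Scalene, By angles: Obtuse

Scalene, Obtuse
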